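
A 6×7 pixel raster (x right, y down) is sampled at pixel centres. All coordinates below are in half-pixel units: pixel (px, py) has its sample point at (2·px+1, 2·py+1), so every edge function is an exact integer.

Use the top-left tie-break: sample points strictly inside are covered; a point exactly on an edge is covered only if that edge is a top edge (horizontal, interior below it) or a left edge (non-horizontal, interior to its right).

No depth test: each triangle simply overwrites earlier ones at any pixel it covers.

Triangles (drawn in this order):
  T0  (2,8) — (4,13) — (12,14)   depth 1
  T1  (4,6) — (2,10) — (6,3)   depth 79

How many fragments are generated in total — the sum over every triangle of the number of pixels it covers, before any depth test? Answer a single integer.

T0:
  2·area = 38  (B↔C swapped to make it positive)
  edge (2, 8)→(12, 14): d=(10,6) right/bottom  bias=-1
  edge (12, 14)→(4, 13): d=(-8,-1) top-left  bias=+0
  edge (4, 13)→(2, 8): d=(-2,-5) top-left  bias=+0
    (1,4)@(3, 9): e=[4,31,3] → #
    (2,4)@(5, 9): e=[-8,33,13] → ·
    (1,5)@(3, 11): e=[24,15,-1] → ·
    (2,5)@(5, 11): e=[12,17,9] → #
    (3,5)@(7, 11): e=[0,19,19] → ·  [on edge]
    (2,6)@(5, 13): e=[32,1,5] → #
    (3,6)@(7, 13): e=[20,3,15] → #
    (4,6)@(9, 13): e=[8,5,25] → #
    (5,6)@(11, 13): e=[-4,7,35] → ·
  covered (5 px):
    · · · · · ·
    · · · · · ·
    · · · · · ·
    · · · · · ·
    · # · · · ·
    · · # · · ·
    · · # # # ·
T1:
  2·area = 2  (B↔C swapped to make it positive)
  edge (4, 6)→(6, 3): d=(2,-3) top-left  bias=+0
  edge (6, 3)→(2, 10): d=(-4,7) right/bottom  bias=-1
  edge (2, 10)→(4, 6): d=(2,-4) top-left  bias=+0
  covered (0 px):
    · · · · · ·
    · · · · · ·
    · · · · · ·
    · · · · · ·
    · · · · · ·
    · · · · · ·
    · · · · · ·

Final: 5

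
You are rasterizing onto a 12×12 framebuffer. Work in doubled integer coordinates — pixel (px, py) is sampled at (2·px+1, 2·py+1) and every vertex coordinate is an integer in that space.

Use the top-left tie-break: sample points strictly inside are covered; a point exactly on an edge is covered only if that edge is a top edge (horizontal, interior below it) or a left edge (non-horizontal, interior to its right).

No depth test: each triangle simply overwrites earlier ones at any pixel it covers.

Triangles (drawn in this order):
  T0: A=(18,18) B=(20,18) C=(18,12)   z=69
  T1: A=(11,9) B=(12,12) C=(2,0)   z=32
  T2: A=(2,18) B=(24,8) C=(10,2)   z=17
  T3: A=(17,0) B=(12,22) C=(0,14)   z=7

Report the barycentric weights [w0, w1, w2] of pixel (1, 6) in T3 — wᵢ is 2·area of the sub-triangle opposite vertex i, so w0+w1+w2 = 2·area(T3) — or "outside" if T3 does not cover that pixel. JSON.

T0:
  2·area = 12  (B↔C swapped to make it positive)
  edge (18, 18)→(18, 12): d=(0,-6) top-left  bias=+0
  edge (18, 12)→(20, 18): d=(2,6) right/bottom  bias=-1
  edge (20, 18)→(18, 18): d=(-2,0) right/bottom  bias=-1
    (7,1)@(15, 3): e=[-18,0,30] → ·  [on edge]
    (8,4)@(17, 9): e=[-6,0,18] → ·  [on edge]
    (9,7)@(19, 15): e=[6,0,6] → ·  [on edge]
    (9,8)@(19, 17): e=[6,4,2] → #
    (10,8)@(21, 17): e=[18,-8,2] → ·
    (9,9)@(19, 19): e=[6,8,-2] → ·
    (10,10)@(21, 21): e=[18,0,-6] → ·  [on edge]
  covered (1 px):
    · · · · · · · · · · · ·
    · · · · · · · · · · · ·
    · · · · · · · · · · · ·
    · · · · · · · · · · · ·
    · · · · · · · · · · · ·
    · · · · · · · · · · · ·
    · · · · · · · · · · · ·
    · · · · · · · · · · · ·
    · · · · · · · · · # · ·
    · · · · · · · · · · · ·
    · · · · · · · · · · · ·
    · · · · · · · · · · · ·
T1:
  2·area = 18
  edge (11, 9)→(12, 12): d=(1,3) right/bottom  bias=-1
  edge (12, 12)→(2, 0): d=(-10,-12) top-left  bias=+0
  edge (2, 0)→(11, 9): d=(9,9) right/bottom  bias=-1
    (1,0)@(3, 1): e=[16,2,0] → ·  [on edge]
    (2,1)@(5, 3): e=[12,6,0] → ·  [on edge]
    (4,1)@(9, 3): e=[0,54,-36] → ·  [on edge]
    (3,2)@(7, 5): e=[8,10,0] → ·  [on edge]
    (4,3)@(9, 7): e=[4,14,0] → ·  [on edge]
    (5,4)@(11, 9): e=[0,18,0] → ·  [on edge]
    (6,5)@(13, 11): e=[-4,22,0] → ·  [on edge]
    (7,6)@(15, 13): e=[-8,26,0] → ·  [on edge]
    (6,7)@(13, 15): e=[0,-18,36] → ·  [on edge]
    (8,7)@(17, 15): e=[-12,30,0] → ·  [on edge]
    (9,8)@(19, 17): e=[-16,34,0] → ·  [on edge]
    (10,9)@(21, 19): e=[-20,38,0] → ·  [on edge]
    (7,10)@(15, 21): e=[0,-54,72] → ·  [on edge]
    (11,10)@(23, 21): e=[-24,42,0] → ·  [on edge]
  covered (0 px):
    · · · · · · · · · · · ·
    · · · · · · · · · · · ·
    · · · · · · · · · · · ·
    · · · · · · · · · · · ·
    · · · · · · · · · · · ·
    · · · · · · · · · · · ·
    · · · · · · · · · · · ·
    · · · · · · · · · · · ·
    · · · · · · · · · · · ·
    · · · · · · · · · · · ·
    · · · · · · · · · · · ·
    · · · · · · · · · · · ·
T2:
  2·area = 272  (B↔C swapped to make it positive)
  edge (2, 18)→(10, 2): d=(8,-16) top-left  bias=+0
  edge (10, 2)→(24, 8): d=(14,6) right/bottom  bias=-1
  edge (24, 8)→(2, 18): d=(-22,10) right/bottom  bias=-1
    (5,1)@(11, 3): e=[24,8,240] → #
    (6,1)@(13, 3): e=[56,-4,220] → ·
    (4,2)@(9, 5): e=[8,48,216] → #
    (6,2)@(13, 5): e=[72,24,176] → #
    (7,2)@(15, 5): e=[104,12,156] → #
    (8,2)@(17, 5): e=[136,0,136] → ·  [on edge]
    (4,3)@(9, 7): e=[24,76,172] → #
    (8,3)@(17, 7): e=[152,28,92] → #
    (9,3)@(19, 7): e=[184,16,72] → #
    (10,3)@(21, 7): e=[216,4,52] → #
    (11,3)@(23, 7): e=[248,-8,32] → ·
    (3,4)@(7, 9): e=[8,116,148] → #
    (6,6)@(13, 13): e=[136,136,0] → ·  [on edge]
  covered (33 px):
    · · · · · · · · · · · ·
    · · · · · # · · · · · ·
    · · · · # # # # · · · ·
    · · · · # # # # # # # ·
    · · · # # # # # # # # ·
    · · · # # # # # # · · ·
    · · # # # # · · · · · ·
    · · # # · · · · · · · ·
    · # · · · · · · · · · ·
    · · · · · · · · · · · ·
    · · · · · · · · · · · ·
    · · · · · · · · · · · ·
T3:
  2·area = 304
  edge (17, 0)→(12, 22): d=(-5,22) right/bottom  bias=-1
  edge (12, 22)→(0, 14): d=(-12,-8) top-left  bias=+0
  edge (0, 14)→(17, 0): d=(17,-14) top-left  bias=+0
    (7,1)@(15, 3): e=[29,252,23] → #
    (8,1)@(17, 3): e=[-15,268,51] → ·
    (5,2)@(11, 5): e=[107,196,1] → #
    (6,2)@(13, 5): e=[63,212,29] → #
    (8,2)@(17, 5): e=[-25,244,85] → ·
    (4,3)@(9, 7): e=[141,156,7] → #
    (8,3)@(17, 7): e=[-35,220,119] → ·
    (3,4)@(7, 9): e=[175,116,13] → #
    (7,4)@(15, 9): e=[-1,180,125] → ·
    (2,5)@(5, 11): e=[209,76,19] → #
    (7,5)@(15, 11): e=[-11,156,159] → ·
    (1,6)@(3, 13): e=[243,36,25] → #
  covered (37 px):
    · · · · · · · · · · · ·
    · · · · · · · # · · · ·
    · · · · · # # # · · · ·
    · · · · # # # # · · · ·
    · · · # # # # · · · · ·
    · · # # # # # · · · · ·
    · # # # # # # · · · · ·
    · # # # # # # · · · · ·
    · · # # # # # · · · · ·
    · · · · # # · · · · · ·
    · · · · · # · · · · · ·
    · · · · · · · · · · · ·

Result: [36,25,243]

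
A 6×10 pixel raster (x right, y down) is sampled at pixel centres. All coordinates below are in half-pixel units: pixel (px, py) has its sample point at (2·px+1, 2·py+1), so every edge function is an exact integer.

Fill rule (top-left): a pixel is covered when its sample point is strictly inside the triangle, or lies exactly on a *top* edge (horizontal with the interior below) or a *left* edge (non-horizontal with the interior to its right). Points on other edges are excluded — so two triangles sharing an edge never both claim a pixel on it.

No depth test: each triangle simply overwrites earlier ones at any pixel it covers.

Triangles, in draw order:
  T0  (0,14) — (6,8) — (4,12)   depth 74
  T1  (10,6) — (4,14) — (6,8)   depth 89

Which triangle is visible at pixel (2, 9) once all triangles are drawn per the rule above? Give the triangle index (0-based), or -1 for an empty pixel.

T0:
  2·area = 12
  edge (0, 14)→(6, 8): d=(6,-6) top-left  bias=+0
  edge (6, 8)→(4, 12): d=(-2,4) right/bottom  bias=-1
  edge (4, 12)→(0, 14): d=(-4,2) right/bottom  bias=-1
    (5,1)@(11, 3): e=[0,-10,22] → .  [on edge]
    (4,2)@(9, 5): e=[0,-6,18] → .  [on edge]
    (3,3)@(7, 7): e=[0,-2,14] → .  [on edge]
    (2,4)@(5, 9): e=[0,2,10] → X  [on edge]
    (3,4)@(7, 9): e=[12,-6,6] → .
    (1,5)@(3, 11): e=[0,6,6] → X  [on edge]
    (2,5)@(5, 11): e=[12,-2,2] → .
    (0,6)@(1, 13): e=[0,10,2] → X  [on edge]
    (1,6)@(3, 13): e=[12,2,-2] → .
    (0,7)@(1, 15): e=[12,6,-6] → .
  covered (3 px):
    . . . . . .
    . . . . . .
    . . . . . .
    . . . . . .
    . . X . . .
    . X . . . .
    X . . . . .
    . . . . . .
    . . . . . .
    . . . . . .
T1:
  2·area = 20
  edge (10, 6)→(4, 14): d=(-6,8) right/bottom  bias=-1
  edge (4, 14)→(6, 8): d=(2,-6) top-left  bias=+0
  edge (6, 8)→(10, 6): d=(4,-2) top-left  bias=+0
    (3,2)@(7, 5): e=[30,0,-10] → .  [on edge]
    (4,3)@(9, 7): e=[2,16,2] → X
    (5,3)@(11, 7): e=[-14,28,6] → .
    (3,4)@(7, 9): e=[6,8,6] → X
    (4,4)@(9, 9): e=[-10,20,10] → .
    (2,5)@(5, 11): e=[10,0,10] → X  [on edge]
    (3,5)@(7, 11): e=[-6,12,14] → .
    (2,6)@(5, 13): e=[-2,4,18] → .
    (1,8)@(3, 17): e=[-10,0,30] → .  [on edge]
  covered (3 px):
    . . . . . .
    . . . . . .
    . . . . . .
    . . . . X .
    . . . X . .
    . . X . . .
    . . . . . .
    . . . . . .
    . . . . . .
    . . . . . .

Z-buffer (winner per pixel, '.' = empty):
  . . . . . .
  . . . . . .
  . . . . . .
  . . . . 1 .
  . . 0 1 . .
  . 0 1 . . .
  0 . . . . .
  . . . . . .
  . . . . . .
  . . . . . .

Result: -1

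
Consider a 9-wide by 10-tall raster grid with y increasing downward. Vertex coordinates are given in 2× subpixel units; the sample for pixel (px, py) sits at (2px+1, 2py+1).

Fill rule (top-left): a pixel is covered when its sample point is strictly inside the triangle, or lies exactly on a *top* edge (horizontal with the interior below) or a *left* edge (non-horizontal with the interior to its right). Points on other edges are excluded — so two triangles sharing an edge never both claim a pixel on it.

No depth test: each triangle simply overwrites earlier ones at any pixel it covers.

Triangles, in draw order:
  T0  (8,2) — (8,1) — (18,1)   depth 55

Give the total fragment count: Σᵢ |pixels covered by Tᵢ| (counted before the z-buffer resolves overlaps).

T0:
  2·area = 10
  edge (8, 2)→(8, 1): d=(0,-1) top-left  bias=+0
  edge (8, 1)→(18, 1): d=(10,0) top-left  bias=+0
  edge (18, 1)→(8, 2): d=(-10,1) right/bottom  bias=-1
    (0,0)@(1, 1): e=[-7,0,17] → ·  [on edge]
    (1,0)@(3, 1): e=[-5,0,15] → ·  [on edge]
    (2,0)@(5, 1): e=[-3,0,13] → ·  [on edge]
    (3,0)@(7, 1): e=[-1,0,11] → ·  [on edge]
    (4,0)@(9, 1): e=[1,0,9] → #  [on edge]
    (5,0)@(11, 1): e=[3,0,7] → #  [on edge]
    (6,0)@(13, 1): e=[5,0,5] → #  [on edge]
    (7,0)@(15, 1): e=[7,0,3] → #  [on edge]
    (8,0)@(17, 1): e=[9,0,1] → #  [on edge]
    (4,1)@(9, 3): e=[1,20,-11] → ·
    (5,1)@(11, 3): e=[3,20,-13] → ·
    (6,1)@(13, 3): e=[5,20,-15] → ·
  covered (5 px):
    · · · · # # # # #
    · · · · · · · · ·
    · · · · · · · · ·
    · · · · · · · · ·
    · · · · · · · · ·
    · · · · · · · · ·
    · · · · · · · · ·
    · · · · · · · · ·
    · · · · · · · · ·
    · · · · · · · · ·

Answer: 5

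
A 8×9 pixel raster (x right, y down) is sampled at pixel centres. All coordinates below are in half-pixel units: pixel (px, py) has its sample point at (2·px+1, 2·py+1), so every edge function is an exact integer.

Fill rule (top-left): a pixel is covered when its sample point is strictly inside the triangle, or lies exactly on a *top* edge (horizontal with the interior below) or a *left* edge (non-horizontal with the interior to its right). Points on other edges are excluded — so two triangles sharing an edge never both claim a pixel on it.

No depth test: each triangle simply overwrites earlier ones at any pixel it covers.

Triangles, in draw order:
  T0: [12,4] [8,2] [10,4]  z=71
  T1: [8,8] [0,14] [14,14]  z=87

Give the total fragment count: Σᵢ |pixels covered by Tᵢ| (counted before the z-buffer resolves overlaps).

T0:
  2·area = 4  (B↔C swapped to make it positive)
  edge (12, 4)→(10, 4): d=(-2,0) right/bottom  bias=-1
  edge (10, 4)→(8, 2): d=(-2,-2) top-left  bias=+0
  edge (8, 2)→(12, 4): d=(4,2) right/bottom  bias=-1
    (3,0)@(7, 1): e=[6,0,-2] → ·  [on edge]
    (4,1)@(9, 3): e=[2,0,2] → #  [on edge]
    (5,1)@(11, 3): e=[2,4,-2] → ·
    (4,2)@(9, 5): e=[-2,-4,10] → ·
    (5,2)@(11, 5): e=[-2,0,6] → ·  [on edge]
    (6,3)@(13, 7): e=[-6,0,10] → ·  [on edge]
    (7,4)@(15, 9): e=[-10,0,14] → ·  [on edge]
  covered (1 px):
    · · · · · · · ·
    · · · · # · · ·
    · · · · · · · ·
    · · · · · · · ·
    · · · · · · · ·
    · · · · · · · ·
    · · · · · · · ·
    · · · · · · · ·
    · · · · · · · ·
T1:
  2·area = 84  (B↔C swapped to make it positive)
  edge (8, 8)→(14, 14): d=(6,6) right/bottom  bias=-1
  edge (14, 14)→(0, 14): d=(-14,0) right/bottom  bias=-1
  edge (0, 14)→(8, 8): d=(8,-6) top-left  bias=+0
    (0,0)@(1, 1): e=[0,182,-98] → ·  [on edge]
    (1,1)@(3, 3): e=[0,154,-70] → ·  [on edge]
    (2,2)@(5, 5): e=[0,126,-42] → ·  [on edge]
    (3,3)@(7, 7): e=[0,98,-14] → ·  [on edge]
    (3,4)@(7, 9): e=[12,70,2] → #
    (4,4)@(9, 9): e=[0,70,14] → ·  [on edge]
    (2,5)@(5, 11): e=[36,42,6] → #
    (4,5)@(9, 11): e=[12,42,30] → #
    (5,5)@(11, 11): e=[0,42,42] → ·  [on edge]
    (1,6)@(3, 13): e=[60,14,10] → #
    (5,6)@(11, 13): e=[12,14,58] → #
    (6,6)@(13, 13): e=[0,14,70] → ·  [on edge]
    (7,7)@(15, 15): e=[0,-14,98] → ·  [on edge]
  covered (9 px):
    · · · · · · · ·
    · · · · · · · ·
    · · · · · · · ·
    · · · · · · · ·
    · · · # · · · ·
    · · # # # · · ·
    · # # # # # · ·
    · · · · · · · ·
    · · · · · · · ·

Result: 10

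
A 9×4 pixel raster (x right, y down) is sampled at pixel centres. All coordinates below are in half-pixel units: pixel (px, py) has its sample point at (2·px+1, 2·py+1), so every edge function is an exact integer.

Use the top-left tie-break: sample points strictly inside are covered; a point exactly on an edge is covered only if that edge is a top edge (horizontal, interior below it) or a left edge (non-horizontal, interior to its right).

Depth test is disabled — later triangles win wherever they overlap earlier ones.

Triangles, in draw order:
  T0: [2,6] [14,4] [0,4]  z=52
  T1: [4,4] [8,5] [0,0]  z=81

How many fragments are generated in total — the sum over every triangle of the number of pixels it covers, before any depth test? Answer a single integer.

T0:
  2·area = 28  (B↔C swapped to make it positive)
  edge (2, 6)→(0, 4): d=(-2,-2) top-left  bias=+0
  edge (0, 4)→(14, 4): d=(14,0) top-left  bias=+0
  edge (14, 4)→(2, 6): d=(-12,2) right/bottom  bias=-1
    (0,2)@(1, 5): e=[0,14,14] → █  [on edge]
    (1,2)@(3, 5): e=[4,14,10] → █
    (2,2)@(5, 5): e=[8,14,6] → █
    (3,2)@(7, 5): e=[12,14,2] → █
    (4,2)@(9, 5): e=[16,14,-2] → ·
    (0,3)@(1, 7): e=[-4,42,-10] → ·
    (1,3)@(3, 7): e=[0,42,-14] → ·  [on edge]
    (2,3)@(5, 7): e=[4,42,-18] → ·
    (3,3)@(7, 7): e=[8,42,-22] → ·
  covered (4 px):
    · · · · · · · · ·
    · · · · · · · · ·
    █ █ █ █ · · · · ·
    · · · · · · · · ·
T1:
  2·area = 12  (B↔C swapped to make it positive)
  edge (4, 4)→(0, 0): d=(-4,-4) top-left  bias=+0
  edge (0, 0)→(8, 5): d=(8,5) right/bottom  bias=-1
  edge (8, 5)→(4, 4): d=(-4,-1) top-left  bias=+0
    (0,0)@(1, 1): e=[0,3,9] → █  [on edge]
    (1,0)@(3, 1): e=[8,-7,11] → ·
    (0,1)@(1, 3): e=[-8,19,1] → ·
    (1,1)@(3, 3): e=[0,9,3] → █  [on edge]
    (2,1)@(5, 3): e=[8,-1,5] → ·
    (1,2)@(3, 5): e=[-8,25,-5] → ·
    (2,2)@(5, 5): e=[0,15,-3] → ·  [on edge]
    (3,3)@(7, 7): e=[0,21,-9] → ·  [on edge]
  covered (2 px):
    █ · · · · · · · ·
    · █ · · · · · · ·
    · · · · · · · · ·
    · · · · · · · · ·

Final: 6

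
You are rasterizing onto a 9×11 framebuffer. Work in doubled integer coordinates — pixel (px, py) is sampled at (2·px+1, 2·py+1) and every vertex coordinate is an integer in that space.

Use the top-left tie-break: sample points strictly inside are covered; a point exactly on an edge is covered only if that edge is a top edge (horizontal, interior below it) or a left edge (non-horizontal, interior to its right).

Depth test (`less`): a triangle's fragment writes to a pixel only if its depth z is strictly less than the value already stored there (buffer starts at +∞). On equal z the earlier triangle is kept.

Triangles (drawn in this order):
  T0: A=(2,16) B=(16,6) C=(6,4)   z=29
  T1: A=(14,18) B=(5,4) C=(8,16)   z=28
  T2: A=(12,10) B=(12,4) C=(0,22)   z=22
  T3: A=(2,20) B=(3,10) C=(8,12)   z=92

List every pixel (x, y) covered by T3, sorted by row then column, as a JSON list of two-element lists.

T0:
  2·area = 128  (B↔C swapped to make it positive)
  edge (2, 16)→(6, 4): d=(4,-12) top-left  bias=+0
  edge (6, 4)→(16, 6): d=(10,2) right/bottom  bias=-1
  edge (16, 6)→(2, 16): d=(-14,10) right/bottom  bias=-1
    (3,0)@(7, 1): e=[0,-32,160] → ·  [on edge]
    (0,1)@(1, 3): e=[-64,0,192] → ·  [on edge]
    (3,2)@(7, 5): e=[16,8,104] → █
    (4,2)@(9, 5): e=[40,4,84] → █
    (5,2)@(11, 5): e=[64,0,64] → ·  [on edge]
    (2,3)@(5, 7): e=[0,32,96] → █  [on edge]
    (5,3)@(11, 7): e=[72,20,36] → █
    (6,3)@(13, 7): e=[96,16,16] → █
    (7,3)@(15, 7): e=[120,12,-4] → ·
    (2,4)@(5, 9): e=[8,52,68] → █
    (6,4)@(13, 9): e=[104,36,-12] → ·
    (2,5)@(5, 11): e=[16,72,40] → █
    (4,5)@(9, 11): e=[64,64,0] → ·  [on edge]
    (1,6)@(3, 13): e=[0,96,32] → █  [on edge]
    (0,9)@(1, 19): e=[0,160,-32] → ·  [on edge]
  covered (16 px):
    · · · · · · · · ·
    · · · · · · · · ·
    · · · █ █ · · · ·
    · · █ █ █ █ █ · ·
    · · █ █ █ █ · · ·
    · · █ █ · · · · ·
    · █ █ · · · · · ·
    · █ · · · · · · ·
    · · · · · · · · ·
    · · · · · · · · ·
    · · · · · · · · ·
T1:
  2·area = 66  (B↔C swapped to make it positive)
  edge (14, 18)→(8, 16): d=(-6,-2) top-left  bias=+0
  edge (8, 16)→(5, 4): d=(-3,-12) top-left  bias=+0
  edge (5, 4)→(14, 18): d=(9,14) right/bottom  bias=-1
    (3,4)@(7, 9): e=[40,9,17] → █
    (4,4)@(9, 9): e=[44,33,-11] → ·
    (3,5)@(7, 11): e=[28,3,35] → █
    (4,5)@(9, 11): e=[32,27,7] → █
    (5,5)@(11, 11): e=[36,51,-21] → ·
    (3,6)@(7, 13): e=[16,-3,53] → ·
    (4,6)@(9, 13): e=[20,21,25] → █
    (5,6)@(11, 13): e=[24,45,-3] → ·
    (2,7)@(5, 15): e=[0,-33,99] → ·  [on edge]
    (4,7)@(9, 15): e=[8,15,43] → █
    (5,7)@(11, 15): e=[12,39,15] → █
    (6,7)@(13, 15): e=[16,63,-13] → ·
    (5,8)@(11, 17): e=[0,33,33] → █  [on edge]
    (8,9)@(17, 19): e=[0,99,-33] → ·  [on edge]
  covered (8 px):
    · · · · · · · · ·
    · · · · · · · · ·
    · · · · · · · · ·
    · · · · · · · · ·
    · · · █ · · · · ·
    · · · █ █ · · · ·
    · · · · █ · · · ·
    · · · · █ █ · · ·
    · · · · · █ █ · ·
    · · · · · · · · ·
    · · · · · · · · ·
T2:
  2·area = 72  (B↔C swapped to make it positive)
  edge (12, 10)→(0, 22): d=(-12,12) right/bottom  bias=-1
  edge (0, 22)→(12, 4): d=(12,-18) top-left  bias=+0
  edge (12, 4)→(12, 10): d=(0,6) right/bottom  bias=-1
    (8,2)@(17, 5): e=[0,102,-30] → ·  [on edge]
    (5,3)@(11, 7): e=[48,18,6] → █
    (6,3)@(13, 7): e=[24,54,-6] → ·
    (7,3)@(15, 7): e=[0,90,-18] → ·  [on edge]
    (4,4)@(9, 9): e=[48,6,18] → █
    (6,4)@(13, 9): e=[0,78,-6] → ·  [on edge]
    (4,5)@(9, 11): e=[24,30,18] → █
    (5,5)@(11, 11): e=[0,66,6] → ·  [on edge]
    (3,6)@(7, 13): e=[24,18,30] → █
    (4,6)@(9, 13): e=[0,54,18] → ·  [on edge]
    (2,7)@(5, 15): e=[24,6,42] → █
    (3,7)@(7, 15): e=[0,42,30] → ·  [on edge]
    (2,8)@(5, 17): e=[0,30,42] → ·  [on edge]
    (1,9)@(3, 19): e=[0,18,54] → ·  [on edge]
    (0,10)@(1, 21): e=[0,6,66] → ·  [on edge]
  covered (6 px):
    · · · · · · · · ·
    · · · · · · · · ·
    · · · · · · · · ·
    · · · · · █ · · ·
    · · · · █ █ · · ·
    · · · · █ · · · ·
    · · · █ · · · · ·
    · · █ · · · · · ·
    · · · · · · · · ·
    · · · · · · · · ·
    · · · · · · · · ·
T3:
  2·area = 52
  edge (2, 20)→(3, 10): d=(1,-10) top-left  bias=+0
  edge (3, 10)→(8, 12): d=(5,2) right/bottom  bias=-1
  edge (8, 12)→(2, 20): d=(-6,8) right/bottom  bias=-1
    (1,5)@(3, 11): e=[1,5,46] → █
    (2,5)@(5, 11): e=[21,1,30] → █
    (3,5)@(7, 11): e=[41,-3,14] → ·
    (1,6)@(3, 13): e=[3,15,34] → █
    (3,6)@(7, 13): e=[43,7,2] → █
    (4,6)@(9, 13): e=[63,3,-14] → ·
    (1,7)@(3, 15): e=[5,25,22] → █
    (3,7)@(7, 15): e=[45,17,-10] → ·
    (1,8)@(3, 17): e=[7,35,10] → █
    (2,8)@(5, 17): e=[27,31,-6] → ·
    (1,9)@(3, 19): e=[9,45,-2] → ·
  covered (8 px):
    · · · · · · · · ·
    · · · · · · · · ·
    · · · · · · · · ·
    · · · · · · · · ·
    · · · · · · · · ·
    · █ █ · · · · · ·
    · █ █ █ · · · · ·
    · █ █ · · · · · ·
    · █ · · · · · · ·
    · · · · · · · · ·
    · · · · · · · · ·

Final: [[1,5],[2,5],[1,6],[2,6],[3,6],[1,7],[2,7],[1,8]]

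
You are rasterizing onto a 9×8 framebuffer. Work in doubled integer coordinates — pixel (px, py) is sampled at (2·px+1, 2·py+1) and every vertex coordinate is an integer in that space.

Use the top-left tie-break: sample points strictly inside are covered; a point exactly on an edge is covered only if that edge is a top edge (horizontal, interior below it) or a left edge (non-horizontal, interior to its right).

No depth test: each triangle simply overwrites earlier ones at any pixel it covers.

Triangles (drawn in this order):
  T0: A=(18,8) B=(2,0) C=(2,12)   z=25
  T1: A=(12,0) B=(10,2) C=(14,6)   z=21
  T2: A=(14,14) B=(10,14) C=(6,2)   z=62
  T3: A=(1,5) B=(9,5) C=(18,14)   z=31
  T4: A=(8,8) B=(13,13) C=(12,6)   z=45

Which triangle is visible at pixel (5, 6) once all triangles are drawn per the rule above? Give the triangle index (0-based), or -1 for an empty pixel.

T0:
  2·area = 192  (B↔C swapped to make it positive)
  edge (18, 8)→(2, 12): d=(-16,4) right/bottom  bias=-1
  edge (2, 12)→(2, 0): d=(0,-12) top-left  bias=+0
  edge (2, 0)→(18, 8): d=(16,8) right/bottom  bias=-1
    (1,0)@(3, 1): e=[172,12,8] → X
    (2,0)@(5, 1): e=[164,36,-8] → .
    (1,1)@(3, 3): e=[140,12,40] → X
    (2,1)@(5, 3): e=[132,36,24] → X
    (3,1)@(7, 3): e=[124,60,8] → X
    (4,1)@(9, 3): e=[116,84,-8] → .
    (1,2)@(3, 5): e=[108,12,72] → X
    (4,2)@(9, 5): e=[84,84,24] → X
    (5,2)@(11, 5): e=[76,108,8] → X
    (6,2)@(13, 5): e=[68,132,-8] → .
    (1,3)@(3, 7): e=[76,12,104] → X
    (6,3)@(13, 7): e=[36,132,24] → X
  covered (24 px):
    . X . . . . . . .
    . X X X . . . . .
    . X X X X X . . .
    . X X X X X X X .
    . X X X X X X . .
    . X X . . . . . .
    . . . . . . . . .
    . . . . . . . . .
T1:
  2·area = 16  (B↔C swapped to make it positive)
  edge (12, 0)→(14, 6): d=(2,6) right/bottom  bias=-1
  edge (14, 6)→(10, 2): d=(-4,-4) top-left  bias=+0
  edge (10, 2)→(12, 0): d=(2,-2) top-left  bias=+0
    (4,0)@(9, 1): e=[20,0,-4] → .  [on edge]
    (5,0)@(11, 1): e=[8,8,0] → X  [on edge]
    (6,0)@(13, 1): e=[-4,16,4] → .
    (4,1)@(9, 3): e=[24,-8,0] → .  [on edge]
    (5,1)@(11, 3): e=[12,0,4] → X  [on edge]
    (6,1)@(13, 3): e=[0,8,8] → .  [on edge]
    (3,2)@(7, 5): e=[40,-24,0] → .  [on edge]
    (5,2)@(11, 5): e=[16,-8,8] → .
    (6,2)@(13, 5): e=[4,0,12] → X  [on edge]
    (7,2)@(15, 5): e=[-8,8,16] → .
    (2,3)@(5, 7): e=[56,-40,0] → .  [on edge]
    (6,3)@(13, 7): e=[8,-8,16] → .
    (7,3)@(15, 7): e=[-4,0,20] → .  [on edge]
    (1,4)@(3, 9): e=[72,-56,0] → .  [on edge]
    (7,4)@(15, 9): e=[0,-8,24] → .  [on edge]
    (8,4)@(17, 9): e=[-12,0,28] → .  [on edge]
    (0,5)@(1, 11): e=[88,-72,0] → .  [on edge]
    (8,7)@(17, 15): e=[0,-24,40] → .  [on edge]
  covered (3 px):
    . . . . . X . . .
    . . . . . X . . .
    . . . . . . X . .
    . . . . . . . . .
    . . . . . . . . .
    . . . . . . . . .
    . . . . . . . . .
    . . . . . . . . .
T2:
  2·area = 48
  edge (14, 14)→(10, 14): d=(-4,0) right/bottom  bias=-1
  edge (10, 14)→(6, 2): d=(-4,-12) top-left  bias=+0
  edge (6, 2)→(14, 14): d=(8,12) right/bottom  bias=-1
    (3,2)@(7, 5): e=[36,0,12] → X  [on edge]
    (4,2)@(9, 5): e=[36,24,-12] → .
    (3,3)@(7, 7): e=[28,-8,28] → .
    (4,3)@(9, 7): e=[28,16,4] → X
    (5,3)@(11, 7): e=[28,40,-20] → .
    (4,4)@(9, 9): e=[20,8,20] → X
    (5,4)@(11, 9): e=[20,32,-4] → .
    (4,5)@(9, 11): e=[12,0,36] → X  [on edge]
    (5,5)@(11, 11): e=[12,24,12] → X
    (6,5)@(13, 11): e=[12,48,-12] → .
    (4,6)@(9, 13): e=[4,-8,52] → .
    (5,6)@(11, 13): e=[4,16,28] → X
  covered (7 px):
    . . . . . . . . .
    . . . . . . . . .
    . . . X . . . . .
    . . . . X . . . .
    . . . . X . . . .
    . . . . X X . . .
    . . . . . X X . .
    . . . . . . . . .
T3:
  2·area = 72
  edge (1, 5)→(9, 5): d=(8,0) top-left  bias=+0
  edge (9, 5)→(18, 14): d=(9,9) right/bottom  bias=-1
  edge (18, 14)→(1, 5): d=(-17,-9) top-left  bias=+0
    (2,0)@(5, 1): e=[-32,0,104] → .  [on edge]
    (3,1)@(7, 3): e=[-16,0,88] → .  [on edge]
    (0,2)@(1, 5): e=[0,72,0] → X  [on edge]
    (1,2)@(3, 5): e=[0,54,18] → X  [on edge]
    (2,2)@(5, 5): e=[0,36,36] → X  [on edge]
    (3,2)@(7, 5): e=[0,18,54] → X  [on edge]
    (4,2)@(9, 5): e=[0,0,72] → .  [on edge]
    (5,2)@(11, 5): e=[0,-18,90] → .  [on edge]
    (6,2)@(13, 5): e=[0,-36,108] → .  [on edge]
    (7,2)@(15, 5): e=[0,-54,126] → .  [on edge]
    (8,2)@(17, 5): e=[0,-72,144] → .  [on edge]
    (0,3)@(1, 7): e=[16,90,-34] → .
    (5,3)@(11, 7): e=[16,0,56] → .  [on edge]
    (6,4)@(13, 9): e=[32,0,40] → .  [on edge]
    (7,5)@(15, 11): e=[48,0,24] → .  [on edge]
    (8,6)@(17, 13): e=[64,0,8] → .  [on edge]
  covered (10 px):
    . . . . . . . . .
    . . . . . . . . .
    X X X X . . . . .
    . . X X X . . . .
    . . . . X X . . .
    . . . . . . X . .
    . . . . . . . . .
    . . . . . . . . .
T4:
  2·area = 30  (B↔C swapped to make it positive)
  edge (8, 8)→(12, 6): d=(4,-2) top-left  bias=+0
  edge (12, 6)→(13, 13): d=(1,7) right/bottom  bias=-1
  edge (13, 13)→(8, 8): d=(-5,-5) top-left  bias=+0
    (0,0)@(1, 1): e=[-42,72,0] → .  [on edge]
    (1,1)@(3, 3): e=[-30,60,0] → .  [on edge]
    (2,2)@(5, 5): e=[-18,48,0] → .  [on edge]
    (3,3)@(7, 7): e=[-6,36,0] → .  [on edge]
    (5,3)@(11, 7): e=[2,8,20] → X
    (6,3)@(13, 7): e=[6,-6,30] → .
    (4,4)@(9, 9): e=[6,24,0] → X  [on edge]
    (6,4)@(13, 9): e=[14,-4,20] → .
    (4,5)@(9, 11): e=[14,26,-10] → .
    (5,5)@(11, 11): e=[18,12,0] → X  [on edge]
    (6,5)@(13, 11): e=[22,-2,10] → .
    (5,6)@(11, 13): e=[26,14,-10] → .
    (6,6)@(13, 13): e=[30,0,0] → .  [on edge]
    (7,7)@(15, 15): e=[42,-12,0] → .  [on edge]
  covered (4 px):
    . . . . . . . . .
    . . . . . . . . .
    . . . . . . . . .
    . . . . . X . . .
    . . . . X X . . .
    . . . . . X . . .
    . . . . . . . . .
    . . . . . . . . .

Z-buffer (winner per pixel, '.' = empty):
  . 0 . . . 1 . . .
  . 0 0 0 . 1 . . .
  3 3 3 3 0 0 1 . .
  . 0 3 3 3 4 0 0 .
  . 0 0 0 4 4 0 . .
  . 0 0 . 2 4 3 . .
  . . . . . 2 2 . .
  . . . . . . . . .

Answer: 2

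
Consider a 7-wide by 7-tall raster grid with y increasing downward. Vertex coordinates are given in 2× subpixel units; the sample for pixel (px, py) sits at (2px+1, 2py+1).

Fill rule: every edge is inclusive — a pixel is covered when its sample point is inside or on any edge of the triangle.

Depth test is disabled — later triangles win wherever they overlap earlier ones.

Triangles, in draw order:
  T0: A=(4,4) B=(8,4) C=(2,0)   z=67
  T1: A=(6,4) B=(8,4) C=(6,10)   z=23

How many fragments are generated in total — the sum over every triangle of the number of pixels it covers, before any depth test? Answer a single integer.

T0:
  2·area = 16  (B↔C swapped to make it positive)
  edge (4, 4)→(2, 0): d=(-2,-4) inclusive
  edge (2, 0)→(8, 4): d=(6,4) inclusive
  edge (8, 4)→(4, 4): d=(-4,0) inclusive
    (1,0)@(3, 1): e=[2,2,12] → #
    (2,0)@(5, 1): e=[10,-6,12] → ·
    (1,1)@(3, 3): e=[-2,14,4] → ·
    (2,1)@(5, 3): e=[6,6,4] → #
    (3,1)@(7, 3): e=[14,-2,4] → ·
    (2,2)@(5, 5): e=[2,18,-4] → ·
  covered (2 px):
    · # · · · · ·
    · · # · · · ·
    · · · · · · ·
    · · · · · · ·
    · · · · · · ·
    · · · · · · ·
    · · · · · · ·
T1:
  2·area = 12
  edge (6, 4)→(8, 4): d=(2,0) inclusive
  edge (8, 4)→(6, 10): d=(-2,6) inclusive
  edge (6, 10)→(6, 4): d=(0,-6) inclusive
    (4,0)@(9, 1): e=[-6,0,18] → ·  [on edge]
    (3,2)@(7, 5): e=[2,4,6] → #
    (4,2)@(9, 5): e=[2,-8,18] → ·
    (3,3)@(7, 7): e=[6,0,6] → #  [on edge]
    (4,3)@(9, 7): e=[6,-12,18] → ·
    (3,4)@(7, 9): e=[10,-4,6] → ·
    (2,6)@(5, 13): e=[18,0,-6] → ·  [on edge]
  covered (2 px):
    · · · · · · ·
    · · · · · · ·
    · · · # · · ·
    · · · # · · ·
    · · · · · · ·
    · · · · · · ·
    · · · · · · ·

Final: 4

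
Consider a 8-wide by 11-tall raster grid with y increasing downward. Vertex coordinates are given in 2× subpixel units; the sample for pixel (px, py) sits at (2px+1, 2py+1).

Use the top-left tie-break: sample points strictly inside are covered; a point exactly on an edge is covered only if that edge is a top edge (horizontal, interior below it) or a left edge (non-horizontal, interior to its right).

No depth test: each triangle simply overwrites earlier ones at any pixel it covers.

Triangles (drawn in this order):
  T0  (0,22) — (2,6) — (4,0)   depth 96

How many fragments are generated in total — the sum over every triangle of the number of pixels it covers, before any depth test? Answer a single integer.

T0:
  2·area = 20
  edge (0, 22)→(2, 6): d=(2,-16) top-left  bias=+0
  edge (2, 6)→(4, 0): d=(2,-6) top-left  bias=+0
  edge (4, 0)→(0, 22): d=(-4,22) right/bottom  bias=-1
    (1,1)@(3, 3): e=[10,0,10] → #  [on edge]
    (2,1)@(5, 3): e=[42,12,-34] → ·
    (1,2)@(3, 5): e=[14,4,2] → #
    (2,2)@(5, 5): e=[46,16,-42] → ·
    (1,3)@(3, 7): e=[18,8,-6] → ·
    (0,4)@(1, 9): e=[-10,0,30] → ·  [on edge]
    (0,7)@(1, 15): e=[2,12,6] → #
    (1,7)@(3, 15): e=[34,24,-38] → ·
    (0,8)@(1, 17): e=[6,16,-2] → ·
  covered (3 px):
    · · · · · · · ·
    · # · · · · · ·
    · # · · · · · ·
    · · · · · · · ·
    · · · · · · · ·
    · · · · · · · ·
    · · · · · · · ·
    # · · · · · · ·
    · · · · · · · ·
    · · · · · · · ·
    · · · · · · · ·

Final: 3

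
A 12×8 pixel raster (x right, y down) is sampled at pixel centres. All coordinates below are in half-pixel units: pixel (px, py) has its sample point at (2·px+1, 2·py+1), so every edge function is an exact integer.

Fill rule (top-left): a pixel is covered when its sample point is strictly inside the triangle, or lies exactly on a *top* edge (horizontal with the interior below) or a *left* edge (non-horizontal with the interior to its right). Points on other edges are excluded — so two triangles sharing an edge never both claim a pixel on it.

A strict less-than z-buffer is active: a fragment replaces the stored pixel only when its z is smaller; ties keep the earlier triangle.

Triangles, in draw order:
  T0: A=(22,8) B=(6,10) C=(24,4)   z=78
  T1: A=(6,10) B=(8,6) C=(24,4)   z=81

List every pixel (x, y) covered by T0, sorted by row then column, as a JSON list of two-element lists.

T0:
  2·area = 60
  edge (22, 8)→(6, 10): d=(-16,2) right/bottom  bias=-1
  edge (6, 10)→(24, 4): d=(18,-6) top-left  bias=+0
  edge (24, 4)→(22, 8): d=(-2,4) right/bottom  bias=-1
    (10,2)@(21, 5): e=[50,0,10] → █  [on edge]
    (11,2)@(23, 5): e=[46,12,2] → █
    (7,3)@(15, 7): e=[30,0,30] → █  [on edge]
    (8,3)@(17, 7): e=[26,12,22] → █
    (9,3)@(19, 7): e=[22,24,14] → █
    (11,3)@(23, 7): e=[14,48,-2] → ·
    (4,4)@(9, 9): e=[10,0,50] → █  [on edge]
    (5,4)@(11, 9): e=[6,12,42] → █
    (6,4)@(13, 9): e=[2,24,34] → █
    (7,4)@(15, 9): e=[-2,36,26] → ·
    (8,4)@(17, 9): e=[-6,48,18] → ·
    (9,4)@(19, 9): e=[-10,60,10] → ·
    (1,5)@(3, 11): e=[-10,0,70] → ·  [on edge]
  covered (9 px):
    · · · · · · · · · · · ·
    · · · · · · · · · · · ·
    · · · · · · · · · · █ █
    · · · · · · · █ █ █ █ ·
    · · · · █ █ █ · · · · ·
    · · · · · · · · · · · ·
    · · · · · · · · · · · ·
    · · · · · · · · · · · ·
T1:
  2·area = 60
  edge (6, 10)→(8, 6): d=(2,-4) top-left  bias=+0
  edge (8, 6)→(24, 4): d=(16,-2) top-left  bias=+0
  edge (24, 4)→(6, 10): d=(-18,6) right/bottom  bias=-1
    (8,2)@(17, 5): e=[34,2,24] → █
    (9,2)@(19, 5): e=[42,6,12] → █
    (10,2)@(21, 5): e=[50,10,0] → ·  [on edge]
    (4,3)@(9, 7): e=[6,18,36] → █
    (5,3)@(11, 7): e=[14,22,24] → █
    (6,3)@(13, 7): e=[22,26,12] → █
    (7,3)@(15, 7): e=[30,30,0] → ·  [on edge]
    (8,3)@(17, 7): e=[38,34,-12] → ·
    (9,3)@(19, 7): e=[46,38,-24] → ·
    (3,4)@(7, 9): e=[2,46,12] → █
    (4,4)@(9, 9): e=[10,50,0] → ·  [on edge]
    (5,4)@(11, 9): e=[18,54,-12] → ·
    (1,5)@(3, 11): e=[-10,70,0] → ·  [on edge]
  covered (6 px):
    · · · · · · · · · · · ·
    · · · · · · · · · · · ·
    · · · · · · · · █ █ · ·
    · · · · █ █ █ · · · · ·
    · · · █ · · · · · · · ·
    · · · · · · · · · · · ·
    · · · · · · · · · · · ·
    · · · · · · · · · · · ·

Result: [[10,2],[11,2],[7,3],[8,3],[9,3],[10,3],[4,4],[5,4],[6,4]]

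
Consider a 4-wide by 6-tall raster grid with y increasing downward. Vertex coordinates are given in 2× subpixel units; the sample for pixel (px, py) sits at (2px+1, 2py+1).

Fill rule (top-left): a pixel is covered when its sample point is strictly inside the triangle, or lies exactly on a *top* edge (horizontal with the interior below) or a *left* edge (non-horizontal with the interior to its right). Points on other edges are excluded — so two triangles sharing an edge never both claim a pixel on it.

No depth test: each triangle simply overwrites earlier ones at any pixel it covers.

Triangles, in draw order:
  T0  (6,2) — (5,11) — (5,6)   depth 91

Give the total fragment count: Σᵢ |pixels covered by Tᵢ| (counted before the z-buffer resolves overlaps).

T0:
  2·area = 5
  edge (6, 2)→(5, 11): d=(-1,9) right/bottom  bias=-1
  edge (5, 11)→(5, 6): d=(0,-5) top-left  bias=+0
  edge (5, 6)→(6, 2): d=(1,-4) top-left  bias=+0
    (2,0)@(5, 1): e=[10,0,-5] → ·  [on edge]
    (2,1)@(5, 3): e=[8,0,-3] → ·  [on edge]
    (2,2)@(5, 5): e=[6,0,-1] → ·  [on edge]
    (2,3)@(5, 7): e=[4,0,1] → █  [on edge]
    (3,3)@(7, 7): e=[-14,10,9] → ·
    (2,4)@(5, 9): e=[2,0,3] → █  [on edge]
    (3,4)@(7, 9): e=[-16,10,11] → ·
    (2,5)@(5, 11): e=[0,0,5] → ·  [on edge]
  covered (2 px):
    · · · ·
    · · · ·
    · · · ·
    · · █ ·
    · · █ ·
    · · · ·

Final: 2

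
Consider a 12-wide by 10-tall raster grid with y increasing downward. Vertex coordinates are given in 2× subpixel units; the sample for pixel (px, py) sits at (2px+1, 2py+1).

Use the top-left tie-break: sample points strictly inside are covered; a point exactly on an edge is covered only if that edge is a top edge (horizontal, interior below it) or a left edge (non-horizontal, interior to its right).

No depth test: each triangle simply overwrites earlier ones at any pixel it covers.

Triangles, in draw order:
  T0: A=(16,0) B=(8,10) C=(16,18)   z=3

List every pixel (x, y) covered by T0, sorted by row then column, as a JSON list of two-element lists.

T0:
  2·area = 144  (B↔C swapped to make it positive)
  edge (16, 0)→(16, 18): d=(0,18) right/bottom  bias=-1
  edge (16, 18)→(8, 10): d=(-8,-8) top-left  bias=+0
  edge (8, 10)→(16, 0): d=(8,-10) top-left  bias=+0
    (0,1)@(1, 3): e=[270,0,-126] → ·  [on edge]
    (7,1)@(15, 3): e=[18,112,14] → #
    (8,1)@(17, 3): e=[-18,128,34] → ·
    (1,2)@(3, 5): e=[234,0,-90] → ·  [on edge]
    (6,2)@(13, 5): e=[54,80,10] → #
    (8,2)@(17, 5): e=[-18,112,50] → ·
    (2,3)@(5, 7): e=[198,0,-54] → ·  [on edge]
    (5,3)@(11, 7): e=[90,48,6] → #
    (8,3)@(17, 7): e=[-18,96,66] → ·
    (3,4)@(7, 9): e=[162,0,-18] → ·  [on edge]
    (4,4)@(9, 9): e=[126,16,2] → #
    (8,4)@(17, 9): e=[-18,80,82] → ·
    (4,5)@(9, 11): e=[126,0,18] → #  [on edge]
    (5,6)@(11, 13): e=[90,0,54] → #  [on edge]
    (6,7)@(13, 15): e=[54,0,90] → #  [on edge]
    (7,8)@(15, 17): e=[18,0,126] → #  [on edge]
    (8,9)@(17, 19): e=[-18,0,162] → ·  [on edge]
  covered (20 px):
    · · · · · · · · · · · ·
    · · · · · · · # · · · ·
    · · · · · · # # · · · ·
    · · · · · # # # · · · ·
    · · · · # # # # · · · ·
    · · · · # # # # · · · ·
    · · · · · # # # · · · ·
    · · · · · · # # · · · ·
    · · · · · · · # · · · ·
    · · · · · · · · · · · ·

Final: [[7,1],[6,2],[7,2],[5,3],[6,3],[7,3],[4,4],[5,4],[6,4],[7,4],[4,5],[5,5],[6,5],[7,5],[5,6],[6,6],[7,6],[6,7],[7,7],[7,8]]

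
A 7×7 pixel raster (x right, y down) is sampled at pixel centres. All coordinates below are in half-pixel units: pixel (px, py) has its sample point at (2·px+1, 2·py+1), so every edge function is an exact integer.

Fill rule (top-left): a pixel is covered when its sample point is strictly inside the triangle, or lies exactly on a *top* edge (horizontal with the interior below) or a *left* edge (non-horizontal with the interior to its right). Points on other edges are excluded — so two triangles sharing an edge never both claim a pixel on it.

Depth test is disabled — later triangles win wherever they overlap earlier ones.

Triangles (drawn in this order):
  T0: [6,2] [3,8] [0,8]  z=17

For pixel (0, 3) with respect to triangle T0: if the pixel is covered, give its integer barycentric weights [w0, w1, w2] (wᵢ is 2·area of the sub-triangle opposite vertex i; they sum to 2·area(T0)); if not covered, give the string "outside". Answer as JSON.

T0:
  2·area = 18
  edge (6, 2)→(3, 8): d=(-3,6) right/bottom  bias=-1
  edge (3, 8)→(0, 8): d=(-3,0) right/bottom  bias=-1
  edge (0, 8)→(6, 2): d=(6,-6) top-left  bias=+0
    (3,0)@(7, 1): e=[-3,21,0] → ·  [on edge]
    (2,1)@(5, 3): e=[3,15,0] → █  [on edge]
    (3,1)@(7, 3): e=[-9,15,12] → ·
    (1,2)@(3, 5): e=[9,9,0] → █  [on edge]
    (2,2)@(5, 5): e=[-3,9,12] → ·
    (0,3)@(1, 7): e=[15,3,0] → █  [on edge]
    (2,3)@(5, 7): e=[-9,3,24] → ·
    (0,4)@(1, 9): e=[9,-3,12] → ·
    (1,4)@(3, 9): e=[-3,-3,24] → ·
  covered (4 px):
    · · · · · · ·
    · · █ · · · ·
    · █ · · · · ·
    █ █ · · · · ·
    · · · · · · ·
    · · · · · · ·
    · · · · · · ·

Result: [3,0,15]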